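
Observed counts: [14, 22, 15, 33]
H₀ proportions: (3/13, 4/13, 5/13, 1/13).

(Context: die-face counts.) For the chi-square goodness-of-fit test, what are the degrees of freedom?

degrees of freedom = 3

df = k − 1 = 4 − 1 = 3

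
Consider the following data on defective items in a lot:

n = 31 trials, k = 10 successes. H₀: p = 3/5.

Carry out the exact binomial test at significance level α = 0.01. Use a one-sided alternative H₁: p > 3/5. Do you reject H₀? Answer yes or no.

Exact binomial: n=31, k=10, p₀=3/5=0.6000
P(X≥10) from Σ C(n,i)·p₀^i·(1−p₀)^(n−i)
p-value (one-sided, H₁ greater) = 0.99952
At α=0.01: p ≥ α → fail to reject H₀

reject H₀: no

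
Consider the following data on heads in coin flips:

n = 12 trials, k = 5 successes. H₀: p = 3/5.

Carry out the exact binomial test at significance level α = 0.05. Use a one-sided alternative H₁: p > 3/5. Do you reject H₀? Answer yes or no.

reject H₀: no

Exact binomial: n=12, k=5, p₀=3/5=0.6000
P(X≥5) from Σ C(n,i)·p₀^i·(1−p₀)^(n−i)
p-value (one-sided, H₁ greater) = 0.94269
At α=0.05: p ≥ α → fail to reject H₀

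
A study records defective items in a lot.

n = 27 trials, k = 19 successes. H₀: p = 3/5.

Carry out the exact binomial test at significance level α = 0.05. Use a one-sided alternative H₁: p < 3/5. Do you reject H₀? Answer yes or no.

Exact binomial: n=27, k=19, p₀=3/5=0.6000
P(X≤19) from Σ C(n,i)·p₀^i·(1−p₀)^(n−i)
p-value (one-sided, H₁ less) = 0.90471
At α=0.05: p ≥ α → fail to reject H₀

reject H₀: no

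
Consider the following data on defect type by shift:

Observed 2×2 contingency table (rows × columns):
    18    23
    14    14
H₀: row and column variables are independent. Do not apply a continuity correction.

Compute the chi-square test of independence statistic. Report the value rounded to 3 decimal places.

Row totals [41, 28], col totals [32, 37], n=69
χ² = (18−19.01)²/19.01 + (23−21.99)²/21.99 + (14−12.99)²/12.99 + (14−15.01)²/15.01 = 0.2487
df = 1

test statistic = 0.249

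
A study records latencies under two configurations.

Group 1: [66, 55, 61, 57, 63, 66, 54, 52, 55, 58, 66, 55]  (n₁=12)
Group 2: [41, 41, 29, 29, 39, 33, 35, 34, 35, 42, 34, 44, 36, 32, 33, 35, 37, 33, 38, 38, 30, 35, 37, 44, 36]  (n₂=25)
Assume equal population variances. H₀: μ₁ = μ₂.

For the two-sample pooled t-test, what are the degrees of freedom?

df = n₁ + n₂ − 2 = 12 + 25 − 2 = 35

degrees of freedom = 35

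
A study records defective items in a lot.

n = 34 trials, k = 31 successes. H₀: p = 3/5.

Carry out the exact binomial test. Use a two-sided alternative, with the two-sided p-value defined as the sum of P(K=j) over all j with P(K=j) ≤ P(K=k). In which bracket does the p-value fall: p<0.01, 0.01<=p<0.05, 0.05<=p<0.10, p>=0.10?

p-value bracket: p<0.01

Exact binomial: n=34, k=31, p₀=3/5=0.6000
P(X=j) = C(n,j)·p₀^j·(1−p₀)^(n−j); p = Σ P(X=j) over j with P(X=j) ≤ P(X=31)
p-value (two-sided) = 0.00008
→ bracket: p<0.01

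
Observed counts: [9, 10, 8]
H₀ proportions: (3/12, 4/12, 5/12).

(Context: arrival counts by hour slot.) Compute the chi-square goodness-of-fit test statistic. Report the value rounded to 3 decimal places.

n = 27; E_i = n·p_i = [6.75, 9.00, 11.25]
χ² = (9−6.75)²/6.75 + (10−9.00)²/9.00 + (8−11.25)²/11.25 = 1.8000
df = 2

test statistic = 1.800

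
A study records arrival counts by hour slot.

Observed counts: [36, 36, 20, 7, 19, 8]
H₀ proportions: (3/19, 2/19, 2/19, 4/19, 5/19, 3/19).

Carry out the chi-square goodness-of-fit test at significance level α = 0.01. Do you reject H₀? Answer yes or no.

reject H₀: yes

n = 126; E_i = n·p_i = [19.89, 13.26, 13.26, 26.53, 33.16, 19.89]
χ² = (36−19.89)²/19.89 + (36−13.26)²/13.26 + (20−13.26)²/13.26 + (7−26.53)²/26.53 + (19−33.16)²/33.16 + (8−19.89)²/19.89 = 82.9673
df = 5
p-value (upper-tail) = 0.00000
At α=0.01: p < α → reject H₀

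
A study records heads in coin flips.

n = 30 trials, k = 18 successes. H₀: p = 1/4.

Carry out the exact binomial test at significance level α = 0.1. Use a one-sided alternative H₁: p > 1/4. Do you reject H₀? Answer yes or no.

Exact binomial: n=30, k=18, p₀=1/4=0.2500
P(X≥18) from Σ C(n,i)·p₀^i·(1−p₀)^(n−i)
p-value (one-sided, H₁ greater) = 0.00005
At α=0.1: p < α → reject H₀

reject H₀: yes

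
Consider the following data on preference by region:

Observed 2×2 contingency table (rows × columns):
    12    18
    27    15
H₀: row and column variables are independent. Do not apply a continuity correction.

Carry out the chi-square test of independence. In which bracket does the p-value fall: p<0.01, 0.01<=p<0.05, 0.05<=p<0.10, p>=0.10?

p-value bracket: 0.01<=p<0.05

Row totals [30, 42], col totals [39, 33], n=72
χ² = (12−16.25)²/16.25 + (18−13.75)²/13.75 + (27−22.75)²/22.75 + (15−19.25)²/19.25 = 4.1574
df = 1
p-value (upper-tail) = 0.04145
→ bracket: 0.01<=p<0.05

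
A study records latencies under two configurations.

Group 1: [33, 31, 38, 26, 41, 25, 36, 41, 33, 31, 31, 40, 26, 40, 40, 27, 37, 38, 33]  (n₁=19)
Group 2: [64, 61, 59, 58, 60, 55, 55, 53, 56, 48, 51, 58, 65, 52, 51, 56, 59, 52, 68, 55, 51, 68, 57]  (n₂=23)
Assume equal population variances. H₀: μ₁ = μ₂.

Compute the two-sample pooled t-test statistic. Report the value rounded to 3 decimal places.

x̄₁=34.053, s₁=5.472, n₁=19
x̄₂=57.043, s₂=5.473, n₂=23
s_p² = [18·5.472² + 22·5.473²]/40 = 29.9476
SE = √(s_p²·(1/19+1/23)) = 1.6965
t = (34.053−57.043)/1.6965 = -13.5516
df = 40

test statistic = -13.552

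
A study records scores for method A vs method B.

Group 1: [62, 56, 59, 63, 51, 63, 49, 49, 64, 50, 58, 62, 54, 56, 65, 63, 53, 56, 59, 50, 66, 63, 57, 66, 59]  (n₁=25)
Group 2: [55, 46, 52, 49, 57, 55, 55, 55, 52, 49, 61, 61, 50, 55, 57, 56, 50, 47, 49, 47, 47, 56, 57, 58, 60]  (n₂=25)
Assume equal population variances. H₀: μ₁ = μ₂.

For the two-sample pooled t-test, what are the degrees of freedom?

degrees of freedom = 48

df = n₁ + n₂ − 2 = 25 + 25 − 2 = 48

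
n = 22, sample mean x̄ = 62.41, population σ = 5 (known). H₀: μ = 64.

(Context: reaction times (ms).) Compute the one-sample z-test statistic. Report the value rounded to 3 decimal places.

test statistic = -1.492

SE = σ/√n = 5/√22 = 1.0660
z = (x̄−μ₀)/SE = (62.41−64)/1.0660 = -1.4916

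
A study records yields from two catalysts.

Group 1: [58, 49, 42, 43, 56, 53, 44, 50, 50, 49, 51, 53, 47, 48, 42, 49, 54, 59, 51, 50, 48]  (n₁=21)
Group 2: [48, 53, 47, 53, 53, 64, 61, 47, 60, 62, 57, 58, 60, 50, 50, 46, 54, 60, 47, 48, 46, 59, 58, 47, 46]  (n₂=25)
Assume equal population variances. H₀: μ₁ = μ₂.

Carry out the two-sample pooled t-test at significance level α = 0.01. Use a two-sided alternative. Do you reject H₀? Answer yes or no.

x̄₁=49.810, s₁=4.739, n₁=21
x̄₂=53.360, s₂=6.027, n₂=25
s_p² = [20·4.739² + 24·6.027²]/44 = 30.0227
SE = √(s_p²·(1/21+1/25)) = 1.6219
t = (49.810−53.360)/1.6219 = -2.1891
df = 44
p-value (two-sided) = 0.03394
At α=0.01: p ≥ α → fail to reject H₀

reject H₀: no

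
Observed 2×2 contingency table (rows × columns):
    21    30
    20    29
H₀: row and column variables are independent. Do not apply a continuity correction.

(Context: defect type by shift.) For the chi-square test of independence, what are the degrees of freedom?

df = (r−1)(c−1) = (2−1)·(2−1) = 1

degrees of freedom = 1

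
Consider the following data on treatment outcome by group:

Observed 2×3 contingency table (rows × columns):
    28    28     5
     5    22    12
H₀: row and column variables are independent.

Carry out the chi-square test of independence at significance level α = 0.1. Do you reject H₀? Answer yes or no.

Row totals [61, 39], col totals [33, 50, 17], n=100
χ² = (28−20.13)²/20.13 + (28−30.50)²/30.50 + (5−10.37)²/10.37 + (5−12.87)²/12.87 + (22−19.50)²/19.50 + (12−6.63)²/6.63 = 15.5450
df = 2
p-value (upper-tail) = 0.00042
At α=0.1: p < α → reject H₀

reject H₀: yes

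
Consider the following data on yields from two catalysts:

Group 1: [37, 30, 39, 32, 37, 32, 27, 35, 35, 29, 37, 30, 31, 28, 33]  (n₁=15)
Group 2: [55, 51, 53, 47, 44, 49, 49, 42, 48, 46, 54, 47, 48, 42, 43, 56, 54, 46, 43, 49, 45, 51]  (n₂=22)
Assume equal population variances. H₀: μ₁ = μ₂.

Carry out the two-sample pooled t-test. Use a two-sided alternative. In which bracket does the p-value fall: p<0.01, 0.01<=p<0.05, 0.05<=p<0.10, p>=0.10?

p-value bracket: p<0.01

x̄₁=32.800, s₁=3.707, n₁=15
x̄₂=48.273, s₂=4.289, n₂=22
s_p² = [14·3.707² + 21·4.289²]/35 = 16.5361
SE = √(s_p²·(1/15+1/22)) = 1.3616
t = (32.800−48.273)/1.3616 = -11.3633
df = 35
p-value (two-sided) = 0.00000
→ bracket: p<0.01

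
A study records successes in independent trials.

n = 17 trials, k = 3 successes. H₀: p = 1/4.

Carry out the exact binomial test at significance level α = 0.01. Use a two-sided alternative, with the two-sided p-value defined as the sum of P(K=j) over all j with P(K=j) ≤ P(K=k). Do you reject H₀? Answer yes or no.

Exact binomial: n=17, k=3, p₀=1/4=0.2500
P(X=j) = C(n,j)·p₀^j·(1−p₀)^(n−j); p = Σ P(X=j) over j with P(X=j) ≤ P(X=3)
p-value (two-sided) = 0.58771
At α=0.01: p ≥ α → fail to reject H₀

reject H₀: no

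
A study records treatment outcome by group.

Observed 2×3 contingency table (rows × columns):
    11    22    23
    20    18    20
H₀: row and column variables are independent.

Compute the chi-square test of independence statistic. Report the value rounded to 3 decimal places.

test statistic = 3.188

Row totals [56, 58], col totals [31, 40, 43], n=114
χ² = (11−15.23)²/15.23 + (22−19.65)²/19.65 + (23−21.12)²/21.12 + (20−15.77)²/15.77 + (18−20.35)²/20.35 + (20−21.88)²/21.88 = 3.1881
df = 2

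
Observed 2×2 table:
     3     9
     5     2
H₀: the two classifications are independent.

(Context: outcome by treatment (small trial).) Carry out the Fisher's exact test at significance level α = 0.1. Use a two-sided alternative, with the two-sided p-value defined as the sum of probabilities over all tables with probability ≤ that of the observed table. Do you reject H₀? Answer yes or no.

reject H₀: yes

Margins: r₁=12, r₂=7, c₁=8, c₂=11, n=19
p_obs = C(12,3)·C(7,5)/C(19,8); sum pmf over tables with pmf ≤ p_obs
p-value (two-sided) = 0.07395
At α=0.1: p < α → reject H₀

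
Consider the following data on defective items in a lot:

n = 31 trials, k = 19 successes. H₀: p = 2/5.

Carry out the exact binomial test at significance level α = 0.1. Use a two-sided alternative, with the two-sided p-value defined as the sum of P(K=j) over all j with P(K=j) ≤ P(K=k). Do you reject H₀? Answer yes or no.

Exact binomial: n=31, k=19, p₀=2/5=0.4000
P(X=j) = C(n,j)·p₀^j·(1−p₀)^(n−j); p = Σ P(X=j) over j with P(X=j) ≤ P(X=19)
p-value (two-sided) = 0.01748
At α=0.1: p < α → reject H₀

reject H₀: yes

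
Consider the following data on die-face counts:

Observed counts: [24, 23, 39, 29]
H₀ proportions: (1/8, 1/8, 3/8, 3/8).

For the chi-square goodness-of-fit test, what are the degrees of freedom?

degrees of freedom = 3

df = k − 1 = 4 − 1 = 3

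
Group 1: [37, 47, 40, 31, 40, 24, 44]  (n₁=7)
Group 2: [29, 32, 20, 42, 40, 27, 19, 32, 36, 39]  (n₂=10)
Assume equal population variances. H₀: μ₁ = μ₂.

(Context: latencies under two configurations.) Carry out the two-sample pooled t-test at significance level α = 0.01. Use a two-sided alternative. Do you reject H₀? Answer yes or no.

reject H₀: no

x̄₁=37.571, s₁=7.850, n₁=7
x̄₂=31.600, s₂=7.989, n₂=10
s_p² = [6·7.850² + 9·7.989²]/15 = 62.9410
SE = √(s_p²·(1/7+1/10)) = 3.9097
t = (37.571−31.600)/3.9097 = 1.5273
df = 15
p-value (two-sided) = 0.14749
At α=0.01: p ≥ α → fail to reject H₀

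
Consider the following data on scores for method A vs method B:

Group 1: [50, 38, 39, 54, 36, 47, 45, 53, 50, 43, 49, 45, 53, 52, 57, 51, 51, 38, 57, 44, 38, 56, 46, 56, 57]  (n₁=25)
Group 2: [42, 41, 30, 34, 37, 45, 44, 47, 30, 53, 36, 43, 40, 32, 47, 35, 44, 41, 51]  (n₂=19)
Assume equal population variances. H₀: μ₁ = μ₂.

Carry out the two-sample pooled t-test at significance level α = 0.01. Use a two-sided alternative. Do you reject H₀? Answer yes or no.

x̄₁=48.200, s₁=6.733, n₁=25
x̄₂=40.632, s₂=6.677, n₂=19
s_p² = [24·6.733² + 18·6.677²]/42 = 45.0100
SE = √(s_p²·(1/25+1/19)) = 2.0419
t = (48.200−40.632)/2.0419 = 3.7066
df = 42
p-value (two-sided) = 0.00061
At α=0.01: p < α → reject H₀

reject H₀: yes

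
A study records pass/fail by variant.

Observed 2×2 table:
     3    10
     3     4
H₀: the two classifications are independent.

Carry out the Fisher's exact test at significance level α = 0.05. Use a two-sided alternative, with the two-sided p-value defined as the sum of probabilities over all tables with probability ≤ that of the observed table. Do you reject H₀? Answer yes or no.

reject H₀: no

Margins: r₁=13, r₂=7, c₁=6, c₂=14, n=20
p_obs = C(13,3)·C(7,3)/C(20,6); sum pmf over tables with pmf ≤ p_obs
p-value (two-sided) = 0.61262
At α=0.05: p ≥ α → fail to reject H₀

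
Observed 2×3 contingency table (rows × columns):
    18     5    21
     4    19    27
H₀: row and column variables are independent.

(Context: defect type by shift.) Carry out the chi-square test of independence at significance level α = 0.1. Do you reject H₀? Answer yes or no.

Row totals [44, 50], col totals [22, 24, 48], n=94
χ² = (18−10.30)²/10.30 + (5−11.23)²/11.23 + (21−22.47)²/22.47 + (4−11.70)²/11.70 + (19−12.77)²/12.77 + (27−25.53)²/25.53 = 17.5141
df = 2
p-value (upper-tail) = 0.00016
At α=0.1: p < α → reject H₀

reject H₀: yes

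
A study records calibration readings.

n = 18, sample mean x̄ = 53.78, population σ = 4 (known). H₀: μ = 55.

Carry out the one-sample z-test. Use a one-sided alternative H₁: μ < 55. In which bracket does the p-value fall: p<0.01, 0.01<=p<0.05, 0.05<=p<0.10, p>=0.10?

p-value bracket: 0.05<=p<0.10

SE = σ/√n = 4/√18 = 0.9428
z = (x̄−μ₀)/SE = (53.78−55)/0.9428 = -1.2940
p-value (one-sided, H₁ less) = 0.09783
→ bracket: 0.05<=p<0.10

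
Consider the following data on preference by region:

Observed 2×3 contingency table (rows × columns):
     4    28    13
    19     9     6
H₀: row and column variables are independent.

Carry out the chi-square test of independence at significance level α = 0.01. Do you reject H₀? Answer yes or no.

reject H₀: yes

Row totals [45, 34], col totals [23, 37, 19], n=79
χ² = (4−13.10)²/13.10 + (28−21.08)²/21.08 + (13−10.82)²/10.82 + (19−9.90)²/9.90 + (9−15.92)²/15.92 + (6−8.18)²/8.18 = 20.9937
df = 2
p-value (upper-tail) = 0.00003
At α=0.01: p < α → reject H₀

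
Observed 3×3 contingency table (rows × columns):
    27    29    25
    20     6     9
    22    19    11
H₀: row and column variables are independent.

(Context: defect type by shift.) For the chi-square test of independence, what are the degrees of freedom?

df = (r−1)(c−1) = (3−1)·(3−1) = 4

degrees of freedom = 4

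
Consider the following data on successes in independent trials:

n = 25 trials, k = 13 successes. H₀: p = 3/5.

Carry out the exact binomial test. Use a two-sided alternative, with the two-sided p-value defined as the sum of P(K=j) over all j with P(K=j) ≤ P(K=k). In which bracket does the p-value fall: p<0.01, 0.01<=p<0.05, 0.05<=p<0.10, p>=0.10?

Exact binomial: n=25, k=13, p₀=3/5=0.6000
P(X=j) = C(n,j)·p₀^j·(1−p₀)^(n−j); p = Σ P(X=j) over j with P(X=j) ≤ P(X=13)
p-value (two-sided) = 0.42127
→ bracket: p>=0.10

p-value bracket: p>=0.10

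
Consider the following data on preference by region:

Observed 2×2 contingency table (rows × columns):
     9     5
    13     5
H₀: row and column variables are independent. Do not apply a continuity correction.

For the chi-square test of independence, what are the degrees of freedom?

df = (r−1)(c−1) = (2−1)·(2−1) = 1

degrees of freedom = 1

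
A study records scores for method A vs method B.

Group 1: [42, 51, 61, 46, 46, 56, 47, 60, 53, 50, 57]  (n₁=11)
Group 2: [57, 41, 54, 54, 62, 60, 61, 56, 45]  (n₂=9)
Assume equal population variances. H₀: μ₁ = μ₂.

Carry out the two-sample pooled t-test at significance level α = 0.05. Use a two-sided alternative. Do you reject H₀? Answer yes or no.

x̄₁=51.727, s₁=6.230, n₁=11
x̄₂=54.444, s₂=7.161, n₂=9
s_p² = [10·6.230² + 8·7.161²]/18 = 44.3558
SE = √(s_p²·(1/11+1/9)) = 2.9935
t = (51.727−54.444)/2.9935 = -0.9077
df = 18
p-value (two-sided) = 0.37603
At α=0.05: p ≥ α → fail to reject H₀

reject H₀: no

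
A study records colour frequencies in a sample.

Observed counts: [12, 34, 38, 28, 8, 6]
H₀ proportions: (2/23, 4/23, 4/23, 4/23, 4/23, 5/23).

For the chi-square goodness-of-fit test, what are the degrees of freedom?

df = k − 1 = 6 − 1 = 5

degrees of freedom = 5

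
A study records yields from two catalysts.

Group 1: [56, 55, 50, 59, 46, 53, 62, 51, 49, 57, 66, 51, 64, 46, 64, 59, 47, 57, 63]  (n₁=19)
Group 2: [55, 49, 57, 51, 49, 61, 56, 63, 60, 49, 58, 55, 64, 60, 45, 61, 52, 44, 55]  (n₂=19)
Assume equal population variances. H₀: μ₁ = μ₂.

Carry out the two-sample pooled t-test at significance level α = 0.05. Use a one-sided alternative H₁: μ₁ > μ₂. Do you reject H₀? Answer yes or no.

x̄₁=55.526, s₁=6.475, n₁=19
x̄₂=54.947, s₂=5.939, n₂=19
s_p² = [18·6.475² + 18·5.939²]/36 = 38.6023
SE = √(s_p²·(1/19+1/19)) = 2.0158
t = (55.526−54.947)/2.0158 = 0.2872
df = 36
p-value (one-sided, H₁ greater) = 0.38780
At α=0.05: p ≥ α → fail to reject H₀

reject H₀: no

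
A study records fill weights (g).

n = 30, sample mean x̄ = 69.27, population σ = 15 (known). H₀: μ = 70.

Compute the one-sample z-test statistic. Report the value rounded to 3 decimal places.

SE = σ/√n = 15/√30 = 2.7386
z = (x̄−μ₀)/SE = (69.27−70)/2.7386 = -0.2666

test statistic = -0.267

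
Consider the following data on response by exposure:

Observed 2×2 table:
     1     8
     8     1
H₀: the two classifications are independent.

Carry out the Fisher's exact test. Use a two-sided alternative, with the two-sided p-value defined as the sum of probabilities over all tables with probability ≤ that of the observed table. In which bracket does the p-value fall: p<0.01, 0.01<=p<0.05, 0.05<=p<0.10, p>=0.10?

Margins: r₁=9, r₂=9, c₁=9, c₂=9, n=18
p_obs = C(9,1)·C(9,8)/C(18,9); sum pmf over tables with pmf ≤ p_obs
p-value (two-sided) = 0.00337
→ bracket: p<0.01

p-value bracket: p<0.01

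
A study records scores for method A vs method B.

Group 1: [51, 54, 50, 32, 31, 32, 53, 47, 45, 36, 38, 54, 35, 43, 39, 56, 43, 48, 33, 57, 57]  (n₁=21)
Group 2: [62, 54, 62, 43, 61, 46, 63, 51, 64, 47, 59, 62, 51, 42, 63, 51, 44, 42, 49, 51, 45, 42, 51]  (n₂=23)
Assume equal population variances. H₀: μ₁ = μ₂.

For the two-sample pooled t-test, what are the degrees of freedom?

df = n₁ + n₂ − 2 = 21 + 23 − 2 = 42

degrees of freedom = 42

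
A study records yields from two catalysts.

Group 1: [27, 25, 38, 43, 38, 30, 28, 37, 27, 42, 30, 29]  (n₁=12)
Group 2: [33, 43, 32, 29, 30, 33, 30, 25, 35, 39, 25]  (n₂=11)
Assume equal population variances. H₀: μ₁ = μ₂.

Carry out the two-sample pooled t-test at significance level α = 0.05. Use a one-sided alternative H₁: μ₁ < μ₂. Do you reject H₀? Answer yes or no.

x̄₁=32.833, s₁=6.337, n₁=12
x̄₂=32.182, s₂=5.437, n₂=11
s_p² = [11·6.337² + 10·5.437²]/21 = 35.1097
SE = √(s_p²·(1/12+1/11)) = 2.4734
t = (32.833−32.182)/2.4734 = 0.2634
df = 21
p-value (one-sided, H₁ less) = 0.60260
At α=0.05: p ≥ α → fail to reject H₀

reject H₀: no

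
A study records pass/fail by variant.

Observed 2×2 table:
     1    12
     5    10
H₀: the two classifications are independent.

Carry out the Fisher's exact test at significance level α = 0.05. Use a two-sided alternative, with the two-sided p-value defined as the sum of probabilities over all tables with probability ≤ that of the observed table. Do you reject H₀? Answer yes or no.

reject H₀: no

Margins: r₁=13, r₂=15, c₁=6, c₂=22, n=28
p_obs = C(13,1)·C(15,5)/C(28,6); sum pmf over tables with pmf ≤ p_obs
p-value (two-sided) = 0.17271
At α=0.05: p ≥ α → fail to reject H₀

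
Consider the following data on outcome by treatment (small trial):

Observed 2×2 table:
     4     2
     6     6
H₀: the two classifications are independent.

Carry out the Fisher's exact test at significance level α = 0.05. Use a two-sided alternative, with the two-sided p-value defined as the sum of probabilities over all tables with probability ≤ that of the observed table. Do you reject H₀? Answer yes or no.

Margins: r₁=6, r₂=12, c₁=10, c₂=8, n=18
p_obs = C(6,4)·C(12,6)/C(18,10); sum pmf over tables with pmf ≤ p_obs
p-value (two-sided) = 0.63801
At α=0.05: p ≥ α → fail to reject H₀

reject H₀: no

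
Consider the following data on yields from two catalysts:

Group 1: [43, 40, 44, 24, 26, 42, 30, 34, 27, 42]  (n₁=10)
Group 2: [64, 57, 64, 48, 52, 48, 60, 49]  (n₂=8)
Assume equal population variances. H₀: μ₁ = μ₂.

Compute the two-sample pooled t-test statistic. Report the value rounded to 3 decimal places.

x̄₁=35.200, s₁=7.885, n₁=10
x̄₂=55.250, s₂=6.902, n₂=8
s_p² = [9·7.885² + 7·6.902²]/16 = 55.8188
SE = √(s_p²·(1/10+1/8)) = 3.5439
t = (35.200−55.250)/3.5439 = -5.6576
df = 16

test statistic = -5.658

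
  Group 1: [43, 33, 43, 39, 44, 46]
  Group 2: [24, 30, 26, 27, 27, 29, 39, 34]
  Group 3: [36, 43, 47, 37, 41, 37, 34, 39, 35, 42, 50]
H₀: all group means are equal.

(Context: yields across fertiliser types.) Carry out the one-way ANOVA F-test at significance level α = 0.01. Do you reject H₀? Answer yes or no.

reject H₀: yes

Group means [41.33, 29.50, 40.09], grand mean 37.000
SSB = Σnᵢ(x̄ᵢ−x̄)² = 667.758; SSW = ΣΣ(x−x̄ᵢ)² = 534.242
MSB = 667.758/2 = 333.8788; MSW = 534.242/22 = 24.2837
F = MSB/MSW = 13.7491
df = (2, 22)
p-value (upper-tail) = 0.00013
At α=0.01: p < α → reject H₀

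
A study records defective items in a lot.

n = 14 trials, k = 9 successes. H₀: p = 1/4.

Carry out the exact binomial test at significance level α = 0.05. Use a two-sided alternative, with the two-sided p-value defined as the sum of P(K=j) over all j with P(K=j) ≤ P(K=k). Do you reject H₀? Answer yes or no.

Exact binomial: n=14, k=9, p₀=1/4=0.2500
P(X=j) = C(n,j)·p₀^j·(1−p₀)^(n−j); p = Σ P(X=j) over j with P(X=j) ≤ P(X=9)
p-value (two-sided) = 0.00215
At α=0.05: p < α → reject H₀

reject H₀: yes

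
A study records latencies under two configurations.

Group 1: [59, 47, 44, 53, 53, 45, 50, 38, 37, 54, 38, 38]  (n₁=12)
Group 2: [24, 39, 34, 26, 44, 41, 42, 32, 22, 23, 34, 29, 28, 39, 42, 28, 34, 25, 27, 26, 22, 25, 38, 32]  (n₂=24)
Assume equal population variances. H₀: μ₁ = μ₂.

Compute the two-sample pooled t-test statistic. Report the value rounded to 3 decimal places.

test statistic = 5.814

x̄₁=46.333, s₁=7.536, n₁=12
x̄₂=31.500, s₂=7.059, n₂=24
s_p² = [11·7.536² + 23·7.059²]/34 = 52.0784
SE = √(s_p²·(1/12+1/24)) = 2.5514
t = (46.333−31.500)/2.5514 = 5.8137
df = 34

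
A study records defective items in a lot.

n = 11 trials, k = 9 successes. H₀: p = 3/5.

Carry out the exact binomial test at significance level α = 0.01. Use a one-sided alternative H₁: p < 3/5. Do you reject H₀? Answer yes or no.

reject H₀: no

Exact binomial: n=11, k=9, p₀=3/5=0.6000
P(X≤9) from Σ C(n,i)·p₀^i·(1−p₀)^(n−i)
p-value (one-sided, H₁ less) = 0.96977
At α=0.01: p ≥ α → fail to reject H₀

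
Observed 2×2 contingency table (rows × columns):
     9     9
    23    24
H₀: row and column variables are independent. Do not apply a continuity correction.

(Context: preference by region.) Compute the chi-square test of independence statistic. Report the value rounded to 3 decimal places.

test statistic = 0.006

Row totals [18, 47], col totals [32, 33], n=65
χ² = (9−8.86)²/8.86 + (9−9.14)²/9.14 + (23−23.14)²/23.14 + (24−23.86)²/23.86 = 0.0059
df = 1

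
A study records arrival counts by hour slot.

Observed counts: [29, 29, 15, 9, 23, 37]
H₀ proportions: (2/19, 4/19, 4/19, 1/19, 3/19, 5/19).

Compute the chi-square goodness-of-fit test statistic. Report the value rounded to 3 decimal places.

n = 142; E_i = n·p_i = [14.95, 29.89, 29.89, 7.47, 22.42, 37.37]
χ² = (29−14.95)²/14.95 + (29−29.89)²/29.89 + (15−29.89)²/29.89 + (9−7.47)²/7.47 + (23−22.42)²/22.42 + (37−37.37)²/37.37 = 20.9897
df = 5

test statistic = 20.990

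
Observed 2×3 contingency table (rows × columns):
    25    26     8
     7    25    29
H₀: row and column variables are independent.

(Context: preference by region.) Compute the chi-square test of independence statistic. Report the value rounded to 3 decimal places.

test statistic = 22.036

Row totals [59, 61], col totals [32, 51, 37], n=120
χ² = (25−15.73)²/15.73 + (26−25.07)²/25.07 + (8−18.19)²/18.19 + (7−16.27)²/16.27 + (25−25.93)²/25.93 + (29−18.81)²/18.81 = 22.0363
df = 2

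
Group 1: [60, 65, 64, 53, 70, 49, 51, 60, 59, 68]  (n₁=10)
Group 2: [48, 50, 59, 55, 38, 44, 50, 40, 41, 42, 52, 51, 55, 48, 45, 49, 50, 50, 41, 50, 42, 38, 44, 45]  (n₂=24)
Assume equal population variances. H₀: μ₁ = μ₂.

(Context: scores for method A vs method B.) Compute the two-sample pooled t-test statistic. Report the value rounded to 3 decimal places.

test statistic = 5.663

x̄₁=59.900, s₁=7.125, n₁=10
x̄₂=46.958, s₂=5.607, n₂=24
s_p² = [9·7.125² + 23·5.607²]/32 = 36.8706
SE = √(s_p²·(1/10+1/24)) = 2.2855
t = (59.900−46.958)/2.2855 = 5.6626
df = 32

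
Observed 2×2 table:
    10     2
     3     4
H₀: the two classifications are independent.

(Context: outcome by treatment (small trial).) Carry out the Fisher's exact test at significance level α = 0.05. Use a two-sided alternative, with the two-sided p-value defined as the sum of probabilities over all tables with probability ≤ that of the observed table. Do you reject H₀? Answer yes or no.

reject H₀: no

Margins: r₁=12, r₂=7, c₁=13, c₂=6, n=19
p_obs = C(12,10)·C(7,3)/C(19,13); sum pmf over tables with pmf ≤ p_obs
p-value (two-sided) = 0.12874
At α=0.05: p ≥ α → fail to reject H₀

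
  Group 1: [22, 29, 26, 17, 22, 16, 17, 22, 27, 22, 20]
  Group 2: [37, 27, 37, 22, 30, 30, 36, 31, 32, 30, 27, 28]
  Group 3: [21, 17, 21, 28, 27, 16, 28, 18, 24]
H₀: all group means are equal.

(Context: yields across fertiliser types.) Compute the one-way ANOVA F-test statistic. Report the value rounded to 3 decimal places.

test statistic = 13.831

Group means [21.82, 30.58, 22.22], grand mean 25.219
SSB = Σnᵢ(x̄ᵢ−x̄)² = 553.360; SSW = ΣΣ(x−x̄ᵢ)² = 580.109
MSB = 553.360/2 = 276.6801; MSW = 580.109/29 = 20.0037
F = MSB/MSW = 13.8314
df = (2, 29)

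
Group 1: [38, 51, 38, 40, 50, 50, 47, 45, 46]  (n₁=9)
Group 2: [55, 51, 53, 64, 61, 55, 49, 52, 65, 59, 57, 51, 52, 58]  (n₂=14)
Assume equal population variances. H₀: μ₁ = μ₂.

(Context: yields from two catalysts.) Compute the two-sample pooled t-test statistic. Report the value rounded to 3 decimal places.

x̄₁=45.000, s₁=5.172, n₁=9
x̄₂=55.857, s₂=5.005, n₂=14
s_p² = [8·5.172² + 13·5.005²]/21 = 25.7007
SE = √(s_p²·(1/9+1/14)) = 2.1660
t = (45.000−55.857)/2.1660 = -5.0126
df = 21

test statistic = -5.013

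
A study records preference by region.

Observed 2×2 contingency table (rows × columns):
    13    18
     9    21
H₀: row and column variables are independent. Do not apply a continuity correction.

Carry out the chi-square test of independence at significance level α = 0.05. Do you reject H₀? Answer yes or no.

reject H₀: no

Row totals [31, 30], col totals [22, 39], n=61
χ² = (13−11.18)²/11.18 + (18−19.82)²/19.82 + (9−10.82)²/10.82 + (21−19.18)²/19.18 = 0.9419
df = 1
p-value (upper-tail) = 0.33179
At α=0.05: p ≥ α → fail to reject H₀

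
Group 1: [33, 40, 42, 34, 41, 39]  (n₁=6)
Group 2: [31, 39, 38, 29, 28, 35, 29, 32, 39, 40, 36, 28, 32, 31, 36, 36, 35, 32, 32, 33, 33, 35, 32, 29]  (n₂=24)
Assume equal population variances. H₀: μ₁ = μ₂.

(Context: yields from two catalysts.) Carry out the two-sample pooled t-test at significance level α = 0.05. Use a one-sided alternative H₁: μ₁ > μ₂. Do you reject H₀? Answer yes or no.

reject H₀: yes

x̄₁=38.167, s₁=3.764, n₁=6
x̄₂=33.333, s₂=3.571, n₂=24
s_p² = [5·3.764² + 23·3.571²]/28 = 13.0060
SE = √(s_p²·(1/6+1/24)) = 1.6461
t = (38.167−33.333)/1.6461 = 2.9363
df = 28
p-value (one-sided, H₁ greater) = 0.00329
At α=0.05: p < α → reject H₀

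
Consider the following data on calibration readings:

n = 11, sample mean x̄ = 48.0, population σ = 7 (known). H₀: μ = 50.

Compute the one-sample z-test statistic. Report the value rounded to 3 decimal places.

SE = σ/√n = 7/√11 = 2.1106
z = (x̄−μ₀)/SE = (48.0−50)/2.1106 = -0.9476

test statistic = -0.948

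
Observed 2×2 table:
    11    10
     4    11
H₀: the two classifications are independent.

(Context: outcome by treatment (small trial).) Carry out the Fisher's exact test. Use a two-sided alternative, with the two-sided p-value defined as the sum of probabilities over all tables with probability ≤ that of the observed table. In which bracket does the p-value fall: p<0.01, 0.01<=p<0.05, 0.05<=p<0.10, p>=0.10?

Margins: r₁=21, r₂=15, c₁=15, c₂=21, n=36
p_obs = C(21,11)·C(15,4)/C(36,15); sum pmf over tables with pmf ≤ p_obs
p-value (two-sided) = 0.17598
→ bracket: p>=0.10

p-value bracket: p>=0.10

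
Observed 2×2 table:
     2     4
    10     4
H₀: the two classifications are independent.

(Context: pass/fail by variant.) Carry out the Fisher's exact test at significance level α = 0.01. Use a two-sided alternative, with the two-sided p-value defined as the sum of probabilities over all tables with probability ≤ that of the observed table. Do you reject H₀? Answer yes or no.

reject H₀: no

Margins: r₁=6, r₂=14, c₁=12, c₂=8, n=20
p_obs = C(6,2)·C(14,10)/C(20,12); sum pmf over tables with pmf ≤ p_obs
p-value (two-sided) = 0.16109
At α=0.01: p ≥ α → fail to reject H₀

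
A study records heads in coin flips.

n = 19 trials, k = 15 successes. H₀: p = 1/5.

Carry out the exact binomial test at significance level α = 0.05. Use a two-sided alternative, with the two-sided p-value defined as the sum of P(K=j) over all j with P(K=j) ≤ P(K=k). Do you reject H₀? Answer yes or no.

reject H₀: yes

Exact binomial: n=19, k=15, p₀=1/5=0.2000
P(X=j) = C(n,j)·p₀^j·(1−p₀)^(n−j); p = Σ P(X=j) over j with P(X=j) ≤ P(X=15)
p-value (two-sided) = 0.00000
At α=0.05: p < α → reject H₀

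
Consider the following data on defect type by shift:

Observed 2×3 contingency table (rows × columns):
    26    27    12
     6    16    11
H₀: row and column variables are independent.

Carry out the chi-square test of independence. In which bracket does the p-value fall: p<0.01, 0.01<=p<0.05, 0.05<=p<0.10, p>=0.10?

p-value bracket: 0.05<=p<0.10

Row totals [65, 33], col totals [32, 43, 23], n=98
χ² = (26−21.22)²/21.22 + (27−28.52)²/28.52 + (12−15.26)²/15.26 + (6−10.78)²/10.78 + (16−14.48)²/14.48 + (11−7.74)²/7.74 = 5.4943
df = 2
p-value (upper-tail) = 0.06411
→ bracket: 0.05<=p<0.10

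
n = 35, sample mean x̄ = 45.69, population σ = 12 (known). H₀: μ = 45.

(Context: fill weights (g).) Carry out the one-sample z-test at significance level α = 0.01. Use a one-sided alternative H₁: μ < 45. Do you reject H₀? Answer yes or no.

SE = σ/√n = 12/√35 = 2.0284
z = (x̄−μ₀)/SE = (45.69−45)/2.0284 = 0.3402
p-value (one-sided, H₁ less) = 0.63314
At α=0.01: p ≥ α → fail to reject H₀

reject H₀: no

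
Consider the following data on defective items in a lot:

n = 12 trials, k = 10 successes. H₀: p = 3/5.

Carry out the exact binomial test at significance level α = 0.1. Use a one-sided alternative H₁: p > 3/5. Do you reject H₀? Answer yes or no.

reject H₀: yes

Exact binomial: n=12, k=10, p₀=3/5=0.6000
P(X≥10) from Σ C(n,i)·p₀^i·(1−p₀)^(n−i)
p-value (one-sided, H₁ greater) = 0.08344
At α=0.1: p < α → reject H₀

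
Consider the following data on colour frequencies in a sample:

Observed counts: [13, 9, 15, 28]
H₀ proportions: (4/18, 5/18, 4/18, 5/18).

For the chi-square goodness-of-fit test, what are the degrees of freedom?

degrees of freedom = 3

df = k − 1 = 4 − 1 = 3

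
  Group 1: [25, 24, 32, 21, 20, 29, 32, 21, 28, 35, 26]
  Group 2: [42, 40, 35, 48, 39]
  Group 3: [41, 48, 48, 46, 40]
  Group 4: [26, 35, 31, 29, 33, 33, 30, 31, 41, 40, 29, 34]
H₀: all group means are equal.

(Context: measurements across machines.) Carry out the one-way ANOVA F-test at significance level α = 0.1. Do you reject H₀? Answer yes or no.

Group means [26.64, 40.80, 44.60, 32.67], grand mean 33.697
SSB = Σnᵢ(x̄ᵢ−x̄)² = 1407.758; SSW = ΣΣ(x−x̄ᵢ)² = 617.212
MSB = 1407.758/3 = 469.2525; MSW = 617.212/29 = 21.2832
F = MSB/MSW = 22.0480
df = (3, 29)
p-value (upper-tail) = 0.00000
At α=0.1: p < α → reject H₀

reject H₀: yes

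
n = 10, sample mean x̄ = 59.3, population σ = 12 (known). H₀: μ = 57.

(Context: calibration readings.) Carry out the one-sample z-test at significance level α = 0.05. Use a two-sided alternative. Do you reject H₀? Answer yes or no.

SE = σ/√n = 12/√10 = 3.7947
z = (x̄−μ₀)/SE = (59.3−57)/3.7947 = 0.6061
p-value (two-sided) = 0.54445
At α=0.05: p ≥ α → fail to reject H₀

reject H₀: no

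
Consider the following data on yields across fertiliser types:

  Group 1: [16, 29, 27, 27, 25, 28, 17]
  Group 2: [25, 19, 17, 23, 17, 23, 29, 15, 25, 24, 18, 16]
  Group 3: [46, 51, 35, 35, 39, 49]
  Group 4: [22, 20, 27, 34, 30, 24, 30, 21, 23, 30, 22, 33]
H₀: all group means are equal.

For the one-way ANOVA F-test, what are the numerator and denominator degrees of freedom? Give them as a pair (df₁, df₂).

k = 4 groups, N = 37 total
df = (k−1, N−k) = (4−1, 37−4) = (3, 33)

degrees of freedom = [3, 33]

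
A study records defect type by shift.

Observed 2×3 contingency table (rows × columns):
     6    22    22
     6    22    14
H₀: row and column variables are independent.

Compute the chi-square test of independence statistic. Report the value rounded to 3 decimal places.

Row totals [50, 42], col totals [12, 44, 36], n=92
χ² = (6−6.52)²/6.52 + (22−23.91)²/23.91 + (22−19.57)²/19.57 + (6−5.48)²/5.48 + (22−20.09)²/20.09 + (14−16.43)²/16.43 = 1.0904
df = 2

test statistic = 1.090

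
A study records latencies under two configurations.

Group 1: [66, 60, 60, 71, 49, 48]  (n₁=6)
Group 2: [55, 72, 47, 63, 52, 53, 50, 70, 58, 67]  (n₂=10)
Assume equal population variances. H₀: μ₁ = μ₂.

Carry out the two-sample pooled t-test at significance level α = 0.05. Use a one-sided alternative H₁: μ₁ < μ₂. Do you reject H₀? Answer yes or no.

x̄₁=59.000, s₁=9.121, n₁=6
x̄₂=58.700, s₂=8.795, n₂=10
s_p² = [5·9.121² + 9·8.795²]/14 = 79.4357
SE = √(s_p²·(1/6+1/10)) = 4.6025
t = (59.000−58.700)/4.6025 = 0.0652
df = 14
p-value (one-sided, H₁ less) = 0.52552
At α=0.05: p ≥ α → fail to reject H₀

reject H₀: no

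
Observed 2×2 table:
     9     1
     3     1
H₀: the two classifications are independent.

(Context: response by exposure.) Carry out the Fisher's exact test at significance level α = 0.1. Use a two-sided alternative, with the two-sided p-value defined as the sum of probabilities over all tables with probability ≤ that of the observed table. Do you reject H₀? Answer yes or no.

reject H₀: no

Margins: r₁=10, r₂=4, c₁=12, c₂=2, n=14
p_obs = C(10,9)·C(4,3)/C(14,12); sum pmf over tables with pmf ≤ p_obs
p-value (two-sided) = 0.50549
At α=0.1: p ≥ α → fail to reject H₀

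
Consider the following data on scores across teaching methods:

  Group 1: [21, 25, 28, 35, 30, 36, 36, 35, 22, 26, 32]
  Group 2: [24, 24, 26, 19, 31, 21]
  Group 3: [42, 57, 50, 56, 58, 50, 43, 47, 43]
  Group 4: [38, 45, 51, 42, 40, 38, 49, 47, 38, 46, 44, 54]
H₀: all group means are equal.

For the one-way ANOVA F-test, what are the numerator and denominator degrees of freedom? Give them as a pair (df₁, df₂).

k = 4 groups, N = 38 total
df = (k−1, N−k) = (4−1, 38−4) = (3, 34)

degrees of freedom = [3, 34]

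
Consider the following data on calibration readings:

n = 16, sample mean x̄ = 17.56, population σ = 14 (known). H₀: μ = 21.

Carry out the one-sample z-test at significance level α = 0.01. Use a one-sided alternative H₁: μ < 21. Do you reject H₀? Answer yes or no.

reject H₀: no

SE = σ/√n = 14/√16 = 3.5000
z = (x̄−μ₀)/SE = (17.56−21)/3.5000 = -0.9829
p-value (one-sided, H₁ less) = 0.16284
At α=0.01: p ≥ α → fail to reject H₀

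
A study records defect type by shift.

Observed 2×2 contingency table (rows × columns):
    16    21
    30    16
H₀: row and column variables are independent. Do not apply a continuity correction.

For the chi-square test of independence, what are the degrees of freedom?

df = (r−1)(c−1) = (2−1)·(2−1) = 1

degrees of freedom = 1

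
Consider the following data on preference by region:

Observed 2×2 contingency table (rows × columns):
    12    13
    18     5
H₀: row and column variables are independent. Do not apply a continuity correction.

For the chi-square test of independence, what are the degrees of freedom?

df = (r−1)(c−1) = (2−1)·(2−1) = 1

degrees of freedom = 1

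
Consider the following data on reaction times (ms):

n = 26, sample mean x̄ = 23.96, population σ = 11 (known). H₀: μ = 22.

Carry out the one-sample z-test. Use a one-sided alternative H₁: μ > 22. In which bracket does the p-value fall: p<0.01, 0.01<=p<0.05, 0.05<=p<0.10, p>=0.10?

SE = σ/√n = 11/√26 = 2.1573
z = (x̄−μ₀)/SE = (23.96−22)/2.1573 = 0.9086
p-value (one-sided, H₁ greater) = 0.18179
→ bracket: p>=0.10

p-value bracket: p>=0.10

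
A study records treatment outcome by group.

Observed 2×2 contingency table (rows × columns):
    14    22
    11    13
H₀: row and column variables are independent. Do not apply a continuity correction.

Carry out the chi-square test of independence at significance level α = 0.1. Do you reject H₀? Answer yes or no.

Row totals [36, 24], col totals [25, 35], n=60
χ² = (14−15.00)²/15.00 + (22−21.00)²/21.00 + (11−10.00)²/10.00 + (13−14.00)²/14.00 = 0.2857
df = 1
p-value (upper-tail) = 0.59298
At α=0.1: p ≥ α → fail to reject H₀

reject H₀: no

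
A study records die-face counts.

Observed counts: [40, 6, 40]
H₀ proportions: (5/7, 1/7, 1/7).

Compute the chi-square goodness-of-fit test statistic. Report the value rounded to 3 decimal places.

test statistic = 73.209

n = 86; E_i = n·p_i = [61.43, 12.29, 12.29]
χ² = (40−61.43)²/61.43 + (6−12.29)²/12.29 + (40−12.29)²/12.29 = 73.2093
df = 2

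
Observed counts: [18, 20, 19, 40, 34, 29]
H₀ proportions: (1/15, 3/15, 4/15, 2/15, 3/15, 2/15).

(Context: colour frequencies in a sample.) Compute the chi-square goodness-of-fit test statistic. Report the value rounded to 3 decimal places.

n = 160; E_i = n·p_i = [10.67, 32.00, 42.67, 21.33, 32.00, 21.33]
χ² = (18−10.67)²/10.67 + (20−32.00)²/32.00 + (19−42.67)²/42.67 + (40−21.33)²/21.33 + (34−32.00)²/32.00 + (29−21.33)²/21.33 = 41.8828
df = 5

test statistic = 41.883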